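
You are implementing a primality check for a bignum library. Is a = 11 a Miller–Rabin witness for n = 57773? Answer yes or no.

n − 1 = 57772 = 2^2 · 14443, so s = 2 and d = 14443.
x_0 = 11^14443 mod 57773 = 1.
x_0 = 1, so 11 is not a witness.

no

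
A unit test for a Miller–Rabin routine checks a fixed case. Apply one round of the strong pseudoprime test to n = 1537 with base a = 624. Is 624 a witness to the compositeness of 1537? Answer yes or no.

n − 1 = 1536 = 2^9 · 3, so s = 9 and d = 3.
x_0 = 624^3 mod 1537 = 127.
x_0 is neither 1 nor 1536, so continue squaring.
x_1 = 127^2 mod 1537 = 759.
x_2 = 759^2 mod 1537 = 1243.
x_3 = 1243^2 mod 1537 = 364.
x_4 = 364^2 mod 1537 = 314.
x_5 = 314^2 mod 1537 = 228.
x_6 = 228^2 mod 1537 = 1263.
x_7 = 1263^2 mod 1537 = 1300.
x_8 = 1300^2 mod 1537 = 837.
Reached i = s−1 = 8 without hitting −1: 624 is a Miller–Rabin witness and 1537 is composite.

yes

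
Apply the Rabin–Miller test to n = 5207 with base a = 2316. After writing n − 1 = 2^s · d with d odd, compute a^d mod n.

3654

n − 1 = 5206 = 2^1 · 2603, so s = 1 and d = 2603.
2316^2603 mod 5207 = 3654.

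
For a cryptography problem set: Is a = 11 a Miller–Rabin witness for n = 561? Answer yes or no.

n − 1 = 560 = 2^4 · 35, so s = 4 and d = 35.
x_0 = 11^35 mod 561 = 209.
x_0 is neither 1 nor 560, so continue squaring.
x_1 = 209^2 mod 561 = 484.
x_2 = 484^2 mod 561 = 319.
x_3 = 319^2 mod 561 = 220.
Reached i = s−1 = 3 without hitting −1: 11 is a Miller–Rabin witness and 561 is composite.

yes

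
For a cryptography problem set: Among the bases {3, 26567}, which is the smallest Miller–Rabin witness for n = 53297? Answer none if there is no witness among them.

n − 1 = 53296 = 2^4 · 3331, so s = 4 and d = 3331.
Base 3: x_0 = 3^3331 mod 53297 = 8923. x_0 is neither 1 nor 53296, so continue squaring. x_1 = 8923^2 mod 53297 = 47508. x_2 = 47508^2 mod 53297 = 42005. x_3 = 42005^2 mod 53297 = 22840. Reached i = s−1 = 3 without hitting −1: 3 is a Miller–Rabin witness and 53297 is composite.
Base 26567: x_0 = 26567^3331 mod 53297 = 34372. x_0 is neither 1 nor 53296, so continue squaring. x_1 = 34372^2 mod 53297 = 53082. x_2 = 53082^2 mod 53297 = 46225. x_3 = 46225^2 mod 53297 = 20598. Reached i = s−1 = 3 without hitting −1: 26567 is a Miller–Rabin witness and 53297 is composite.
The smallest witness among the given bases is 3.

3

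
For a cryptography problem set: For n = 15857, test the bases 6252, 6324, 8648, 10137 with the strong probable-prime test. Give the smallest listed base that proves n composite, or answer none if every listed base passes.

6324

n − 1 = 15856 = 2^4 · 991, so s = 4 and d = 991.
Base 6252: x_0 = 6252^991 mod 15857 = 9605. x_0 is neither 1 nor 15856, so continue squaring. x_1 = 9605^2 mod 15857 = 15856. x_1 ≡ −1, so 6252 is not a witness.
Base 6324: x_0 = 6324^991 mod 15857 = 13169. x_0 is neither 1 nor 15856, so continue squaring. x_1 = 13169^2 mod 15857 = 10409. x_2 = 10409^2 mod 15857 = 12257. x_3 = 12257^2 mod 15857 = 4831. Reached i = s−1 = 3 without hitting −1: 6324 is a Miller–Rabin witness and 15857 is composite.
Base 8648: x_0 = 8648^991 mod 15857 = 11474. x_0 is neither 1 nor 15856, so continue squaring. x_1 = 11474^2 mod 15857 = 7862. x_2 = 7862^2 mod 15857 = 458. x_3 = 458^2 mod 15857 = 3623. Reached i = s−1 = 3 without hitting −1: 8648 is a Miller–Rabin witness and 15857 is composite.
Base 10137: x_0 = 10137^991 mod 15857 = 625. x_0 is neither 1 nor 15856, so continue squaring. x_1 = 625^2 mod 15857 = 10057. x_2 = 10057^2 mod 15857 = 7303. x_3 = 7303^2 mod 15857 = 6718. Reached i = s−1 = 3 without hitting −1: 10137 is a Miller–Rabin witness and 15857 is composite.
The smallest witness among the given bases is 6324.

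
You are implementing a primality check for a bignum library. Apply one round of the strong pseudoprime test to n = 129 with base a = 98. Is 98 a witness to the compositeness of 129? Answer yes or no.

yes

n − 1 = 128 = 2^7 · 1, so s = 7 and d = 1.
x_0 = 98^1 mod 129 = 98.
x_0 is neither 1 nor 128, so continue squaring.
x_1 = 98^2 mod 129 = 58.
x_2 = 58^2 mod 129 = 10.
x_3 = 10^2 mod 129 = 100.
x_4 = 100^2 mod 129 = 67.
x_5 = 67^2 mod 129 = 103.
x_6 = 103^2 mod 129 = 31.
Reached i = s−1 = 6 without hitting −1: 98 is a Miller–Rabin witness and 129 is composite.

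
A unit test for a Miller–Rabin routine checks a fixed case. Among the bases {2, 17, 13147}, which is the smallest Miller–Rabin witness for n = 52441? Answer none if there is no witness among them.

n − 1 = 52440 = 2^3 · 6555, so s = 3 and d = 6555.
Base 2: x_0 = 2^6555 mod 52441 = 8122. x_0 is neither 1 nor 52440, so continue squaring. x_1 = 8122^2 mod 52441 = 48547. x_2 = 48547^2 mod 52441 = 7787. Reached i = s−1 = 2 without hitting −1: 2 is a Miller–Rabin witness and 52441 is composite.
Base 17: x_0 = 17^6555 mod 52441 = 29771. x_0 is neither 1 nor 52440, so continue squaring. x_1 = 29771^2 mod 52441 = 7100. x_2 = 7100^2 mod 52441 = 14199. Reached i = s−1 = 2 without hitting −1: 17 is a Miller–Rabin witness and 52441 is composite.
Base 13147: x_0 = 13147^6555 mod 52441 = 28626. x_0 is neither 1 nor 52440, so continue squaring. x_1 = 28626^2 mod 52441 = 4810. x_2 = 4810^2 mod 52441 = 9619. Reached i = s−1 = 2 without hitting −1: 13147 is a Miller–Rabin witness and 52441 is composite.
The smallest witness among the given bases is 2.

2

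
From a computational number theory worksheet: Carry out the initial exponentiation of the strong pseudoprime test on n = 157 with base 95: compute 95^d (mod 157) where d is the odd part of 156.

n − 1 = 156 = 2^2 · 39, so s = 2 and d = 39.
95^39 mod 157 = 129.

129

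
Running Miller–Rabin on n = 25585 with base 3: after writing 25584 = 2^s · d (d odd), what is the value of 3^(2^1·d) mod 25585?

n − 1 = 25584 = 2^4 · 1599, so s = 4 and d = 1599.
x_0 = 3^1599 mod 25585 = 13572.
x_1 = 13572^2 mod 25585 = 12769.

12769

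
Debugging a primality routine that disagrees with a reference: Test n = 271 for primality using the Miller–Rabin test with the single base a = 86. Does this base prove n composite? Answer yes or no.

no

n − 1 = 270 = 2^1 · 135, so s = 1 and d = 135.
By repeated squaring, 86^135 ≡ 270 (mod 271).
x_0 = 86^135 mod 271 = 270.
x_0 = 270 ≡ −1, so 86 is not a witness.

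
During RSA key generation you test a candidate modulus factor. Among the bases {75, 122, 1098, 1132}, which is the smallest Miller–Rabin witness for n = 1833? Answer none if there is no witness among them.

n − 1 = 1832 = 2^3 · 229, so s = 3 and d = 229.
Base 75: x_0 = 75^229 mod 1833 = 465. x_0 is neither 1 nor 1832, so continue squaring. x_1 = 465^2 mod 1833 = 1764. x_2 = 1764^2 mod 1833 = 1095. Reached i = s−1 = 2 without hitting −1: 75 is a Miller–Rabin witness and 1833 is composite.
Base 122: x_0 = 122^229 mod 1833 = 512. x_0 is neither 1 nor 1832, so continue squaring. x_1 = 512^2 mod 1833 = 25. x_2 = 25^2 mod 1833 = 625. Reached i = s−1 = 2 without hitting −1: 122 is a Miller–Rabin witness and 1833 is composite.
Base 1098: x_0 = 1098^229 mod 1833 = 318. x_0 is neither 1 nor 1832, so continue squaring. x_1 = 318^2 mod 1833 = 309. x_2 = 309^2 mod 1833 = 165. Reached i = s−1 = 2 without hitting −1: 1098 is a Miller–Rabin witness and 1833 is composite.
Base 1132: x_0 = 1132^229 mod 1833 = 1093. x_0 is neither 1 nor 1832, so continue squaring. x_1 = 1093^2 mod 1833 = 1366. x_2 = 1366^2 mod 1833 = 1795. Reached i = s−1 = 2 without hitting −1: 1132 is a Miller–Rabin witness and 1833 is composite.
The smallest witness among the given bases is 75.

75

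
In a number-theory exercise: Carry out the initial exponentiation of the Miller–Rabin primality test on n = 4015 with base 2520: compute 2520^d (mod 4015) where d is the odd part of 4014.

100

n − 1 = 4014 = 2^1 · 2007, so s = 1 and d = 2007.
2520^2007 mod 4015 = 100.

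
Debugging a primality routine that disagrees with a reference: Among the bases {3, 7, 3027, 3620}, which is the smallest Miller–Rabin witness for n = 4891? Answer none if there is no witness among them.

n − 1 = 4890 = 2^1 · 2445, so s = 1 and d = 2445.
Base 3: x_0 = 3^2445 mod 4891 = 630. x_0 ∉ {1, 4890} and s = 1, so 3 is a Miller–Rabin witness and 4891 is composite.
Base 7: x_0 = 7^2445 mod 4891 = 209. x_0 ∉ {1, 4890} and s = 1, so 7 is a Miller–Rabin witness and 4891 is composite.
Base 3027: x_0 = 3027^2445 mod 4891 = 2465. x_0 ∉ {1, 4890} and s = 1, so 3027 is a Miller–Rabin witness and 4891 is composite.
Base 3620: x_0 = 3620^2445 mod 4891 = 1482. x_0 ∉ {1, 4890} and s = 1, so 3620 is a Miller–Rabin witness and 4891 is composite.
The smallest witness among the given bases is 3.

3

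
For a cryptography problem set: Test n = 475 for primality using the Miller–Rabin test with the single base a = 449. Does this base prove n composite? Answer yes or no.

n − 1 = 474 = 2^1 · 237, so s = 1 and d = 237.
x_0 = 449^237 mod 475 = 474.
x_0 = 474 ≡ −1, so 449 is not a witness.

no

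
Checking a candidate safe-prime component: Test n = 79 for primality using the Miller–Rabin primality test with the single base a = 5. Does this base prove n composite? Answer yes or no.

no

n − 1 = 78 = 2^1 · 39, so s = 1 and d = 39.
x_0 = 5^39 mod 79 = 1.
x_0 = 1, so 5 is not a witness.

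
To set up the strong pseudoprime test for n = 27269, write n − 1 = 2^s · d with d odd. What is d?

Halving: 27268 → 13634 → 6817; 6817 is odd.
So 27268 = 2^2 · 6817.

6817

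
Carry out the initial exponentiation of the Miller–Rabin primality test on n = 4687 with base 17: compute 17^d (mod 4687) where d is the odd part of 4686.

n − 1 = 4686 = 2^1 · 2343, so s = 1 and d = 2343.
17^2343 mod 4687 = 2515.

2515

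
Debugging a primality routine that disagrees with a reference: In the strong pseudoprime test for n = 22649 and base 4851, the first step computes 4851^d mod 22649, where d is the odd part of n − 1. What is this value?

n − 1 = 22648 = 2^3 · 2831, so s = 3 and d = 2831.
4851^2831 mod 22649 = 9966.

9966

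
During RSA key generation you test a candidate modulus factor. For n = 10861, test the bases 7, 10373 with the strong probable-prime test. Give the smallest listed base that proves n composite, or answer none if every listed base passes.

n − 1 = 10860 = 2^2 · 2715, so s = 2 and d = 2715.
Base 7: x_0 = 7^2715 mod 10861 = 1. x_0 = 1, so 7 is not a witness.
Base 10373: x_0 = 10373^2715 mod 10861 = 2657. x_0 is neither 1 nor 10860, so continue squaring. x_1 = 2657^2 mod 10861 = 10860. x_1 ≡ −1, so 10373 is not a witness.
No listed base is a witness for 10861.

none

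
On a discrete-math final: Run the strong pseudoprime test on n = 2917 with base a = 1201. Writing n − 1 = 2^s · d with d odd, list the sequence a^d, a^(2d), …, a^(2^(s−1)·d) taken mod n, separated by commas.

2916, 1

n − 1 = 2916 = 2^2 · 729, so s = 2 and d = 729.
x_0 = 1201^729 mod 2917 = 2916.
x_1 = 2916^2 mod 2917 = 1.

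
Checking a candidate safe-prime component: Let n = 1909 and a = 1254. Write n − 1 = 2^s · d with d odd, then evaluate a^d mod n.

n − 1 = 1908 = 2^2 · 477, so s = 2 and d = 477.
1254^477 mod 1909 = 772.

772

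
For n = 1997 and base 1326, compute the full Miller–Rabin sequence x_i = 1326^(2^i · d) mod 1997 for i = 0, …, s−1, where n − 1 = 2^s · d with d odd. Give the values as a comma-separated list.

n − 1 = 1996 = 2^2 · 499, so s = 2 and d = 499.
x_0 = 1326^499 mod 1997 = 412.
x_1 = 412^2 mod 1997 = 1996.

412, 1996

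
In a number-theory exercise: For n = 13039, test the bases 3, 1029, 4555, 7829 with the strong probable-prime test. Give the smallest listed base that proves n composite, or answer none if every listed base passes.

n − 1 = 13038 = 2^1 · 6519, so s = 1 and d = 6519.
Base 3: x_0 = 3^6519 mod 13039 = 4057. x_0 ∉ {1, 13038} and s = 1, so 3 is a Miller–Rabin witness and 13039 is composite.
Base 1029: x_0 = 1029^6519 mod 13039 = 7652. x_0 ∉ {1, 13038} and s = 1, so 1029 is a Miller–Rabin witness and 13039 is composite.
Base 4555: x_0 = 4555^6519 mod 13039 = 5949. x_0 ∉ {1, 13038} and s = 1, so 4555 is a Miller–Rabin witness and 13039 is composite.
Base 7829: x_0 = 7829^6519 mod 13039 = 1821. x_0 ∉ {1, 13038} and s = 1, so 7829 is a Miller–Rabin witness and 13039 is composite.
The smallest witness among the given bases is 3.

3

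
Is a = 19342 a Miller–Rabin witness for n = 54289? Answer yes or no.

n − 1 = 54288 = 2^4 · 3393, so s = 4 and d = 3393.
x_0 = 19342^3393 mod 54289 = 7934.
x_0 is neither 1 nor 54288, so continue squaring.
x_1 = 7934^2 mod 54289 = 27405.
x_2 = 27405^2 mod 54289 = 54288.
x_2 ≡ −1, so 19342 is not a witness.

no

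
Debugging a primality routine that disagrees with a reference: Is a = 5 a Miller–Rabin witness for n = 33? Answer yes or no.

n − 1 = 32 = 2^5 · 1, so s = 5 and d = 1.
x_0 = 5^1 mod 33 = 5.
x_0 is neither 1 nor 32, so continue squaring.
x_1 = 5^2 mod 33 = 25.
x_2 = 25^2 mod 33 = 31.
x_3 = 31^2 mod 33 = 4.
x_4 = 4^2 mod 33 = 16.
Reached i = s−1 = 4 without hitting −1: 5 is a Miller–Rabin witness and 33 is composite.

yes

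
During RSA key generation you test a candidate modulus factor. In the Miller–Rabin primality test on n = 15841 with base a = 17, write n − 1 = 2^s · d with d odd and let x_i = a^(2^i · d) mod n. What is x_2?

n − 1 = 15840 = 2^5 · 495, so s = 5 and d = 495.
x_0 = 17^495 mod 15841 = 10198.
x_1 = 10198^2 mod 15841 = 3039.
x_2 = 3039^2 mod 15841 = 218.

218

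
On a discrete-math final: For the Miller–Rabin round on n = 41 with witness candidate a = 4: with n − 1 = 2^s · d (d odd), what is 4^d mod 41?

40

n − 1 = 40 = 2^3 · 5, so s = 3 and d = 5.
4^5 mod 41 = 40.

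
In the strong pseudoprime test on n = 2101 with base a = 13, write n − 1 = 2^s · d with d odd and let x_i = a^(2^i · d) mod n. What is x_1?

562

n − 1 = 2100 = 2^2 · 525, so s = 2 and d = 525.
x_0 = 13^525 mod 2101 = 1253.
x_1 = 1253^2 mod 2101 = 562.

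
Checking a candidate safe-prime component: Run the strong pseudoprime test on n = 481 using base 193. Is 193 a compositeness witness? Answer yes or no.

n − 1 = 480 = 2^5 · 15, so s = 5 and d = 15.
x_0 = 193^15 mod 481 = 31.
x_0 is neither 1 nor 480, so continue squaring.
x_1 = 31^2 mod 481 = 480.
x_1 ≡ −1, so 193 is not a witness.

no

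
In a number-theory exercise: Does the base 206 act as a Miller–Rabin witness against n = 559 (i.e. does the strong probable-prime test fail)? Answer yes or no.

n − 1 = 558 = 2^1 · 279, so s = 1 and d = 279.
x_0 = 206^279 mod 559 = 512.
x_0 ∉ {1, 558} and s = 1, so 206 is a Miller–Rabin witness and 559 is composite.

yes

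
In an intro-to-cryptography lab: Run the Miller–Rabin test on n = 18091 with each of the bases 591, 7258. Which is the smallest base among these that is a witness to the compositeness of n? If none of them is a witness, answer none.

591

n − 1 = 18090 = 2^1 · 9045, so s = 1 and d = 9045.
Base 591: x_0 = 591^9045 mod 18091 = 13418. x_0 ∉ {1, 18090} and s = 1, so 591 is a Miller–Rabin witness and 18091 is composite.
Base 7258: x_0 = 7258^9045 mod 18091 = 9679. x_0 ∉ {1, 18090} and s = 1, so 7258 is a Miller–Rabin witness and 18091 is composite.
The smallest witness among the given bases is 591.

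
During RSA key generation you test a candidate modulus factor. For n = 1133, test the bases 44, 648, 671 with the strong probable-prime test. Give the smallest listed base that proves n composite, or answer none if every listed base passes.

n − 1 = 1132 = 2^2 · 283, so s = 2 and d = 283.
Base 44: x_0 = 44^283 mod 1133 = 693. x_0 is neither 1 nor 1132, so continue squaring. x_1 = 693^2 mod 1133 = 990. Reached i = s−1 = 1 without hitting −1: 44 is a Miller–Rabin witness and 1133 is composite.
Base 648: x_0 = 648^283 mod 1133 = 175. x_0 is neither 1 nor 1132, so continue squaring. x_1 = 175^2 mod 1133 = 34. Reached i = s−1 = 1 without hitting −1: 648 is a Miller–Rabin witness and 1133 is composite.
Base 671: x_0 = 671^283 mod 1133 = 891. x_0 is neither 1 nor 1132, so continue squaring. x_1 = 891^2 mod 1133 = 781. Reached i = s−1 = 1 without hitting −1: 671 is a Miller–Rabin witness and 1133 is composite.
The smallest witness among the given bases is 44.

44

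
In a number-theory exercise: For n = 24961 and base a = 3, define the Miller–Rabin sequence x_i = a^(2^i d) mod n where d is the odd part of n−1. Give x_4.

n − 1 = 24960 = 2^7 · 195, so s = 7 and d = 195.
x_0 = 3^195 mod 24961 = 21112.
x_1 = 21112^2 mod 24961 = 12928.
x_2 = 12928^2 mod 24961 = 19289.
x_3 = 19289^2 mod 24961 = 21816.
x_4 = 21816^2 mod 24961 = 6469.

6469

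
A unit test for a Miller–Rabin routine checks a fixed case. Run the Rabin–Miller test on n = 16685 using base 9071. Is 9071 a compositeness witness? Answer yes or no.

n − 1 = 16684 = 2^2 · 4171, so s = 2 and d = 4171.
x_0 = 9071^4171 mod 16685 = 9071.
x_0 is neither 1 nor 16684, so continue squaring.
x_1 = 9071^2 mod 16685 = 9306.
Reached i = s−1 = 1 without hitting −1: 9071 is a Miller–Rabin witness and 16685 is composite.

yes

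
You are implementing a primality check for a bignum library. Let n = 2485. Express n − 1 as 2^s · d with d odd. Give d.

Halving: 2484 → 1242 → 621; 621 is odd.
So 2484 = 2^2 · 621.

621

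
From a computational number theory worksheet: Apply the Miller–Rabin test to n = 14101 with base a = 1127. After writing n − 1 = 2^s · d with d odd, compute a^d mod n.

12374

n − 1 = 14100 = 2^2 · 3525, so s = 2 and d = 3525.
1127^3525 mod 14101 = 12374.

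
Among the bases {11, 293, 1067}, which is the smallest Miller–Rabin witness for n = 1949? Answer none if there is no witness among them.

none

n − 1 = 1948 = 2^2 · 487, so s = 2 and d = 487.
Base 11: x_0 = 11^487 mod 1949 = 589. x_0 is neither 1 nor 1948, so continue squaring. x_1 = 589^2 mod 1949 = 1948. x_1 ≡ −1, so 11 is not a witness.
Base 293: x_0 = 293^487 mod 1949 = 1948. x_0 = 1948 ≡ −1, so 293 is not a witness.
Base 1067: x_0 = 1067^487 mod 1949 = 1360. x_0 is neither 1 nor 1948, so continue squaring. x_1 = 1360^2 mod 1949 = 1948. x_1 ≡ −1, so 1067 is not a witness.
No listed base is a witness for 1949.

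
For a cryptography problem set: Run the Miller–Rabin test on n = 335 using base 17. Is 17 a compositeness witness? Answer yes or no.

yes

n − 1 = 334 = 2^1 · 167, so s = 1 and d = 167.
Repeated squaring mod 335: 17^1 ≡ 17, 17^2 ≡ 289, 17^4 ≡ 106, 17^8 ≡ 181, 17^16 ≡ 266, 17^32 ≡ 71, 17^64 ≡ 16, 17^128 ≡ 256.
167 = 128 + 32 + 4 + 2 + 1, so 17^167 ≡ 256·71·106·289·17 ≡ 88 (mod 335).
x_0 = 17^167 mod 335 = 88.
x_0 ∉ {1, 334} and s = 1, so 17 is a Miller–Rabin witness and 335 is composite.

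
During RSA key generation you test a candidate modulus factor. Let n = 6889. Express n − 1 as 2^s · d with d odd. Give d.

861

Halving: 6888 → 3444 → 1722 → 861; 861 is odd.
So 6888 = 2^3 · 861.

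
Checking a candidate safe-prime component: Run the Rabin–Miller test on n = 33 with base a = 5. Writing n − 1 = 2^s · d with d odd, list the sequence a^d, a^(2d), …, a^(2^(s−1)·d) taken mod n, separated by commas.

n − 1 = 32 = 2^5 · 1, so s = 5 and d = 1.
x_0 = 5^1 mod 33 = 5.
x_1 = 5^2 mod 33 = 25.
x_2 = 25^2 mod 33 = 31.
x_3 = 31^2 mod 33 = 4.
x_4 = 4^2 mod 33 = 16.

5, 25, 31, 4, 16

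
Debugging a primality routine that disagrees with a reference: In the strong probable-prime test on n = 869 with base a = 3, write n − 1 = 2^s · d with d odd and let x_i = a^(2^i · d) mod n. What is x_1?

389

n − 1 = 868 = 2^2 · 217, so s = 2 and d = 217.
x_0 = 3^217 mod 869 = 581.
x_1 = 581^2 mod 869 = 389.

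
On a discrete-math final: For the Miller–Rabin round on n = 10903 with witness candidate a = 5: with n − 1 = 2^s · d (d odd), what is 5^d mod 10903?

10902

n − 1 = 10902 = 2^1 · 5451, so s = 1 and d = 5451.
Repeated squaring mod 10903: 5^1 ≡ 5, 5^2 ≡ 25, 5^4 ≡ 625, 5^8 ≡ 9020, 5^16 ≡ 2214, 5^32 ≡ 6349, 5^64 ≡ 1410, 5^128 ≡ 3754, 5^256 ≡ 5840, 5^512 ≡ 1016, 5^1024 ≡ 7374, 5^2048 ≡ 2615, 5^4096 ≡ 2044.
5451 = 4096 + 1024 + 256 + 64 + 8 + 2 + 1, so 5^5451 ≡ 2044·7374·5840·1410·9020·25·5 ≡ 10902 (mod 10903).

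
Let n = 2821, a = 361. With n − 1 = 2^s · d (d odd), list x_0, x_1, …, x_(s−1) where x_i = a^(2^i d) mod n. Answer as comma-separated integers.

1520, 1

n − 1 = 2820 = 2^2 · 705, so s = 2 and d = 705.
x_0 = 361^705 mod 2821 = 1520.
x_1 = 1520^2 mod 2821 = 1.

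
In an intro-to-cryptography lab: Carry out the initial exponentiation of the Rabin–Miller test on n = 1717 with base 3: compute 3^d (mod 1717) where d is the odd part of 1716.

n − 1 = 1716 = 2^2 · 429, so s = 2 and d = 429.
3^429 mod 1717 = 709.

709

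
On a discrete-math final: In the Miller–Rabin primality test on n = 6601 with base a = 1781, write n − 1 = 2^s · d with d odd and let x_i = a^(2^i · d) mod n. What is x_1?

1

n − 1 = 6600 = 2^3 · 825, so s = 3 and d = 825.
By repeated squaring, 1781^825 ≡ 2092 (mod 6601).
x_0 = 2092.
x_1 = 2092^2 mod 6601 = 1.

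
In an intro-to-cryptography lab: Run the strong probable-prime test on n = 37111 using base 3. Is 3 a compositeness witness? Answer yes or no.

yes

n − 1 = 37110 = 2^1 · 18555, so s = 1 and d = 18555.
Repeated squaring mod 37111: 3^1 ≡ 3, 3^2 ≡ 9, 3^4 ≡ 81, 3^8 ≡ 6561, 3^16 ≡ 35072, 3^32 ≡ 1089, 3^64 ≡ 35480, 3^128 ≡ 25280, 3^256 ≡ 26980, 3^512 ≡ 25246, 3^1024 ≡ 16202, 3^2048 ≡ 18701, 3^4096 ≡ 30448, 3^8192 ≡ 10813, 3^16384 ≡ 21319.
18555 = 16384 + 2048 + 64 + 32 + 16 + 8 + 2 + 1, so 3^18555 ≡ 21319·18701·35480·1089·35072·6561·9·3 ≡ 19251 (mod 37111).
x_0 = 3^18555 mod 37111 = 19251.
x_0 ∉ {1, 37110} and s = 1, so 3 is a Miller–Rabin witness and 37111 is composite.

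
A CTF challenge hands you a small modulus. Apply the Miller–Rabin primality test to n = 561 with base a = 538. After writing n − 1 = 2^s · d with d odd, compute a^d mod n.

175

n − 1 = 560 = 2^4 · 35, so s = 4 and d = 35.
By repeated squaring, 538^35 ≡ 175 (mod 561).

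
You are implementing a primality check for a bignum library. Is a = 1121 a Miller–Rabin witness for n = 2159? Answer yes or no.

n − 1 = 2158 = 2^1 · 1079, so s = 1 and d = 1079.
Repeated squaring mod 2159: 1121^1 ≡ 1121, 1121^2 ≡ 103, 1121^4 ≡ 1973, 1121^8 ≡ 52, 1121^16 ≡ 545, 1121^32 ≡ 1242, 1121^64 ≡ 1038, 1121^128 ≡ 103, 1121^256 ≡ 1973, 1121^512 ≡ 52, 1121^1024 ≡ 545.
1079 = 1024 + 32 + 16 + 4 + 2 + 1, so 1121^1079 ≡ 545·1242·545·1973·103·1121 ≡ 2107 (mod 2159).
x_0 = 1121^1079 mod 2159 = 2107.
x_0 ∉ {1, 2158} and s = 1, so 1121 is a Miller–Rabin witness and 2159 is composite.

yes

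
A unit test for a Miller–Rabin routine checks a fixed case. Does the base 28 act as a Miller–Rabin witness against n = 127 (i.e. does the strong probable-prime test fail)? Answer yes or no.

n − 1 = 126 = 2^1 · 63, so s = 1 and d = 63.
x_0 = 28^63 mod 127 = 126.
x_0 = 126 ≡ −1, so 28 is not a witness.

no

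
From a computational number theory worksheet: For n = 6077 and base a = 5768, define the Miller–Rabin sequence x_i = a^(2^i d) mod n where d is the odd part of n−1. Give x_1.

n − 1 = 6076 = 2^2 · 1519, so s = 2 and d = 1519.
Repeated squaring mod 6077: 5768^1 ≡ 5768, 5768^2 ≡ 4326, 5768^4 ≡ 3193, 5768^8 ≡ 4120, 5768^16 ≡ 1339, 5768^32 ≡ 206, 5768^64 ≡ 5974, 5768^128 ≡ 4532, 5768^256 ≡ 4841, 5768^512 ≡ 2369, 5768^1024 ≡ 3090.
1519 = 1024 + 256 + 128 + 64 + 32 + 8 + 4 + 2 + 1, so 5768^1519 ≡ 3090·4841·4532·5974·206·4120·3193·4326·5768 ≡ 4017 (mod 6077).
x_0 = 4017.
x_1 = 4017^2 mod 6077 = 1854.

1854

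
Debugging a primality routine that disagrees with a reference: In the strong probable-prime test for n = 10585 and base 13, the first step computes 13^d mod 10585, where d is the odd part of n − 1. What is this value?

6872

n − 1 = 10584 = 2^3 · 1323, so s = 3 and d = 1323.
By repeated squaring, 13^1323 ≡ 6872 (mod 10585).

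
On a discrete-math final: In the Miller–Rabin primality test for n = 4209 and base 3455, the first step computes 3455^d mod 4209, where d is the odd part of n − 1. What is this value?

842

n − 1 = 4208 = 2^4 · 263, so s = 4 and d = 263.
3455^263 mod 4209 = 842.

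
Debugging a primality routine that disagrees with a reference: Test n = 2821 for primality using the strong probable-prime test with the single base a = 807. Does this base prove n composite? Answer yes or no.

no

n − 1 = 2820 = 2^2 · 705, so s = 2 and d = 705.
x_0 = 807^705 mod 2821 = 1.
x_0 = 1, so 807 is not a witness.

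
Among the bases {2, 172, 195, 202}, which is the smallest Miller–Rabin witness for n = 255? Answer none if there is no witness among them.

n − 1 = 254 = 2^1 · 127, so s = 1 and d = 127.
Base 2: x_0 = 2^127 mod 255 = 128. x_0 ∉ {1, 254} and s = 1, so 2 is a Miller–Rabin witness and 255 is composite.
Base 172: x_0 = 172^127 mod 255 = 43. x_0 ∉ {1, 254} and s = 1, so 172 is a Miller–Rabin witness and 255 is composite.
Base 195: x_0 = 195^127 mod 255 = 15. x_0 ∉ {1, 254} and s = 1, so 195 is a Miller–Rabin witness and 255 is composite.
Base 202: x_0 = 202^127 mod 255 = 178. x_0 ∉ {1, 254} and s = 1, so 202 is a Miller–Rabin witness and 255 is composite.
The smallest witness among the given bases is 2.

2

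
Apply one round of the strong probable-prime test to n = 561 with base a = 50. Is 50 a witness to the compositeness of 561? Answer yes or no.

n − 1 = 560 = 2^4 · 35, so s = 4 and d = 35.
x_0 = 50^35 mod 561 = 560.
x_0 = 560 ≡ −1, so 50 is not a witness.

no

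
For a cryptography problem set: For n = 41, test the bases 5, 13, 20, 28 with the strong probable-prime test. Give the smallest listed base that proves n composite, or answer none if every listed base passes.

none

n − 1 = 40 = 2^3 · 5, so s = 3 and d = 5.
Base 5: x_0 = 5^5 mod 41 = 9. x_0 is neither 1 nor 40, so continue squaring. x_1 = 9^2 mod 41 = 40. x_1 ≡ −1, so 5 is not a witness.
Base 13: x_0 = 13^5 mod 41 = 38. x_0 is neither 1 nor 40, so continue squaring. x_1 = 38^2 mod 41 = 9. x_2 = 9^2 mod 41 = 40. x_2 ≡ −1, so 13 is not a witness.
Base 20: x_0 = 20^5 mod 41 = 32. x_0 is neither 1 nor 40, so continue squaring. x_1 = 32^2 mod 41 = 40. x_1 ≡ −1, so 20 is not a witness.
Base 28: x_0 = 28^5 mod 41 = 3. x_0 is neither 1 nor 40, so continue squaring. x_1 = 3^2 mod 41 = 9. x_2 = 9^2 mod 41 = 40. x_2 ≡ −1, so 28 is not a witness.
No listed base is a witness for 41.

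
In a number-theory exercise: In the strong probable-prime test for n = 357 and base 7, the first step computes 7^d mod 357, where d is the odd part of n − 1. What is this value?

n − 1 = 356 = 2^2 · 89, so s = 2 and d = 89.
7^89 mod 357 = 112.

112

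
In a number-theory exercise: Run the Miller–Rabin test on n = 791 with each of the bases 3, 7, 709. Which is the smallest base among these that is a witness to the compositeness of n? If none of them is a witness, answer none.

3

n − 1 = 790 = 2^1 · 395, so s = 1 and d = 395.
Base 3: x_0 = 3^395 mod 791 = 425. x_0 ∉ {1, 790} and s = 1, so 3 is a Miller–Rabin witness and 791 is composite.
Base 7: x_0 = 7^395 mod 791 = 343. x_0 ∉ {1, 790} and s = 1, so 7 is a Miller–Rabin witness and 791 is composite.
Base 709: x_0 = 709^395 mod 791 = 298. x_0 ∉ {1, 790} and s = 1, so 709 is a Miller–Rabin witness and 791 is composite.
The smallest witness among the given bases is 3.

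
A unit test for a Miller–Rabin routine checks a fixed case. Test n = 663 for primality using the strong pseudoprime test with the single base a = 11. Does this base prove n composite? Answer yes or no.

n − 1 = 662 = 2^1 · 331, so s = 1 and d = 331.
Repeated squaring mod 663: 11^1 ≡ 11, 11^2 ≡ 121, 11^4 ≡ 55, 11^8 ≡ 373, 11^16 ≡ 562, 11^32 ≡ 256, 11^64 ≡ 562, 11^128 ≡ 256, 11^256 ≡ 562.
331 = 256 + 64 + 8 + 2 + 1, so 11^331 ≡ 562·562·373·121·11 ≡ 80 (mod 663).
x_0 = 11^331 mod 663 = 80.
x_0 ∉ {1, 662} and s = 1, so 11 is a Miller–Rabin witness and 663 is composite.

yes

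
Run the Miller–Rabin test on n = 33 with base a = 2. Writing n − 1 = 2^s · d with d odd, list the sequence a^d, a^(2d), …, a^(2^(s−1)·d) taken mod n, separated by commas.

2, 4, 16, 25, 31

n − 1 = 32 = 2^5 · 1, so s = 5 and d = 1.
x_0 = 2^1 mod 33 = 2.
x_1 = 2^2 mod 33 = 4.
x_2 = 4^2 mod 33 = 16.
x_3 = 16^2 mod 33 = 25.
x_4 = 25^2 mod 33 = 31.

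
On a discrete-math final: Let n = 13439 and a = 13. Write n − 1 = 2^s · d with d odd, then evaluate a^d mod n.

2328

n − 1 = 13438 = 2^1 · 6719, so s = 1 and d = 6719.
13^6719 mod 13439 = 2328.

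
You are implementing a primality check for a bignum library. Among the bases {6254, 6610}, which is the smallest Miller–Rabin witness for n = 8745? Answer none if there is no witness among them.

n − 1 = 8744 = 2^3 · 1093, so s = 3 and d = 1093.
Base 6254: x_0 = 6254^1093 mod 8745 = 689. x_0 is neither 1 nor 8744, so continue squaring. x_1 = 689^2 mod 8745 = 2491. x_2 = 2491^2 mod 8745 = 4876. Reached i = s−1 = 2 without hitting −1: 6254 is a Miller–Rabin witness and 8745 is composite.
Base 6610: x_0 = 6610^1093 mod 8745 = 6610. x_0 is neither 1 nor 8744, so continue squaring. x_1 = 6610^2 mod 8745 = 2080. x_2 = 2080^2 mod 8745 = 6370. Reached i = s−1 = 2 without hitting −1: 6610 is a Miller–Rabin witness and 8745 is composite.
The smallest witness among the given bases is 6254.

6254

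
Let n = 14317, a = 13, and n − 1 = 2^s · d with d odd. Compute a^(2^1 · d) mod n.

219

n − 1 = 14316 = 2^2 · 3579, so s = 2 and d = 3579.
x_0 = 13^3579 mod 14317 = 11906.
x_1 = 11906^2 mod 14317 = 219.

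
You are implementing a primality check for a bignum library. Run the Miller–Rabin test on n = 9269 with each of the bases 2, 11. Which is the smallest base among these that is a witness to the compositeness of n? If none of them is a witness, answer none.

2

n − 1 = 9268 = 2^2 · 2317, so s = 2 and d = 2317.
Base 2: x_0 = 2^2317 mod 9269 = 7971. x_0 is neither 1 nor 9268, so continue squaring. x_1 = 7971^2 mod 9269 = 7115. Reached i = s−1 = 1 without hitting −1: 2 is a Miller–Rabin witness and 9269 is composite.
Base 11: x_0 = 11^2317 mod 9269 = 5159. x_0 is neither 1 nor 9268, so continue squaring. x_1 = 5159^2 mod 9269 = 3982. Reached i = s−1 = 1 without hitting −1: 11 is a Miller–Rabin witness and 9269 is composite.
The smallest witness among the given bases is 2.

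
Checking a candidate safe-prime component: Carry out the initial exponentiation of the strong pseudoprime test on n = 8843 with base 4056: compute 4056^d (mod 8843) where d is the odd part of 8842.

8296

n − 1 = 8842 = 2^1 · 4421, so s = 1 and d = 4421.
Repeated squaring mod 8843: 4056^1 ≡ 4056, 4056^2 ≡ 3156, 4056^4 ≡ 3118, 4056^8 ≡ 3467, 4056^16 ≡ 2452, 4056^32 ≡ 7907, 4056^64 ≡ 639, 4056^128 ≡ 1543, 4056^256 ≡ 2082, 4056^512 ≡ 1654, 4056^1024 ≡ 3229, 4056^2048 ≡ 544, 4056^4096 ≡ 4117.
4421 = 4096 + 256 + 64 + 4 + 1, so 4056^4421 ≡ 4117·2082·639·3118·4056 ≡ 8296 (mod 8843).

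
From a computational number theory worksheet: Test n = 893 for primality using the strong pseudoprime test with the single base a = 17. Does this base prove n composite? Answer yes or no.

yes

n − 1 = 892 = 2^2 · 223, so s = 2 and d = 223.
Repeated squaring mod 893: 17^1 ≡ 17, 17^2 ≡ 289, 17^4 ≡ 472, 17^8 ≡ 427, 17^16 ≡ 157, 17^32 ≡ 538, 17^64 ≡ 112, 17^128 ≡ 42.
223 = 128 + 64 + 16 + 8 + 4 + 2 + 1, so 17^223 ≡ 42·112·157·427·472·289·17 ≡ 157 (mod 893).
x_0 = 17^223 mod 893 = 157.
x_0 is neither 1 nor 892, so continue squaring.
x_1 = 157^2 mod 893 = 538.
Reached i = s−1 = 1 without hitting −1: 17 is a Miller–Rabin witness and 893 is composite.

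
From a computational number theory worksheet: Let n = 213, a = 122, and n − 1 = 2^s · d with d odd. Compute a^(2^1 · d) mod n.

n − 1 = 212 = 2^2 · 53, so s = 2 and d = 53.
x_0 = 122^53 mod 213 = 176.
x_1 = 176^2 mod 213 = 91.

91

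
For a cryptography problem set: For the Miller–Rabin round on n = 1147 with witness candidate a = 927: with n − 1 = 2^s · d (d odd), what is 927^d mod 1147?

717

n − 1 = 1146 = 2^1 · 573, so s = 1 and d = 573.
927^573 mod 1147 = 717.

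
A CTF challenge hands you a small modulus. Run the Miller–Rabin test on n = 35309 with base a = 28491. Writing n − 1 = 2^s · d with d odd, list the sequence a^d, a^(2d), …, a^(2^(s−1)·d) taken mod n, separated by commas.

11474, 20724

n − 1 = 35308 = 2^2 · 8827, so s = 2 and d = 8827.
x_0 = 28491^8827 mod 35309 = 11474.
x_1 = 11474^2 mod 35309 = 20724.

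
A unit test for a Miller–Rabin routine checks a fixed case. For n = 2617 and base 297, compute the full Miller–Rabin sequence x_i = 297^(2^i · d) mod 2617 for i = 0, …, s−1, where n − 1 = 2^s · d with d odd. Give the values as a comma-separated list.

n − 1 = 2616 = 2^3 · 327, so s = 3 and d = 327.
x_0 = 297^327 mod 2617 = 2518.
x_1 = 2518^2 mod 2617 = 1950.
x_2 = 1950^2 mod 2617 = 2616.

2518, 1950, 2616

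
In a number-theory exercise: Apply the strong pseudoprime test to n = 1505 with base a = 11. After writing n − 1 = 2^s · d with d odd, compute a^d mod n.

n − 1 = 1504 = 2^5 · 47, so s = 5 and d = 47.
11^47 mod 1505 = 16.

16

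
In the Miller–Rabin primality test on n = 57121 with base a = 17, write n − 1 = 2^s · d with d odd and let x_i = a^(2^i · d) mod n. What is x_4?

n − 1 = 57120 = 2^5 · 1785, so s = 5 and d = 1785.
x_0 = 17^1785 mod 57121 = 5020.
x_1 = 5020^2 mod 57121 = 10039.
x_2 = 10039^2 mod 57121 = 20077.
x_3 = 20077^2 mod 57121 = 40153.
x_4 = 40153^2 mod 57121 = 23184.

23184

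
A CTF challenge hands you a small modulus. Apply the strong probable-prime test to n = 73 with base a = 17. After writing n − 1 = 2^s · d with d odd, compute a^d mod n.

n − 1 = 72 = 2^3 · 9, so s = 3 and d = 9.
Repeated squaring mod 73: 17^1 ≡ 17, 17^2 ≡ 70, 17^4 ≡ 9, 17^8 ≡ 8.
9 = 8 + 1, so 17^9 ≡ 8·17 ≡ 63 (mod 73).

63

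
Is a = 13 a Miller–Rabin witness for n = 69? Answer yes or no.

yes

n − 1 = 68 = 2^2 · 17, so s = 2 and d = 17.
x_0 = 13^17 mod 69 = 52.
x_0 is neither 1 nor 68, so continue squaring.
x_1 = 52^2 mod 69 = 13.
Reached i = s−1 = 1 without hitting −1: 13 is a Miller–Rabin witness and 69 is composite.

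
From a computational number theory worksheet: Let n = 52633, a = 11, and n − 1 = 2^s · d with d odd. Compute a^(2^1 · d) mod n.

44703

n − 1 = 52632 = 2^3 · 6579, so s = 3 and d = 6579.
x_0 = 11^6579 mod 52633 = 15758.
x_1 = 15758^2 mod 52633 = 44703.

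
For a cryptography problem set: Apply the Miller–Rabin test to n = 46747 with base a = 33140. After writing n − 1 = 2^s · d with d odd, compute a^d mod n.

1

n − 1 = 46746 = 2^1 · 23373, so s = 1 and d = 23373.
Repeated squaring mod 46747: 33140^1 ≡ 33140, 33140^2 ≡ 32329, 33140^4 ≡ 41562, 33140^8 ≡ 4700, 33140^16 ≡ 25416, 33140^32 ≡ 23010, 33140^64 ≡ 3578, 33140^128 ≡ 40153, 33140^256 ≡ 6126, 33140^512 ≡ 36782, 33140^1024 ≡ 10597, 33140^2048 ≡ 10115, 33140^4096 ≡ 30789, 33140^8192 ≡ 26855, 33140^16384 ≡ 25056.
23373 = 16384 + 4096 + 2048 + 512 + 256 + 64 + 8 + 4 + 1, so 33140^23373 ≡ 25056·30789·10115·36782·6126·3578·4700·41562·33140 ≡ 1 (mod 46747).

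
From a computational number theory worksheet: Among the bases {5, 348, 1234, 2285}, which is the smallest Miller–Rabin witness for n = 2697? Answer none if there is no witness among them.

n − 1 = 2696 = 2^3 · 337, so s = 3 and d = 337.
Base 5: x_0 = 5^337 mod 2697 = 5. x_0 is neither 1 nor 2696, so continue squaring. x_1 = 5^2 mod 2697 = 25. x_2 = 25^2 mod 2697 = 625. Reached i = s−1 = 2 without hitting −1: 5 is a Miller–Rabin witness and 2697 is composite.
Base 348: x_0 = 348^337 mod 2697 = 1392. x_0 is neither 1 nor 2696, so continue squaring. x_1 = 1392^2 mod 2697 = 1218. x_2 = 1218^2 mod 2697 = 174. Reached i = s−1 = 2 without hitting −1: 348 is a Miller–Rabin witness and 2697 is composite.
Base 1234: x_0 = 1234^337 mod 2697 = 1234. x_0 is neither 1 nor 2696, so continue squaring. x_1 = 1234^2 mod 2697 = 1648. x_2 = 1648^2 mod 2697 = 25. Reached i = s−1 = 2 without hitting −1: 1234 is a Miller–Rabin witness and 2697 is composite.
Base 2285: x_0 = 2285^337 mod 2697 = 1850. x_0 is neither 1 nor 2696, so continue squaring. x_1 = 1850^2 mod 2697 = 7. x_2 = 7^2 mod 2697 = 49. Reached i = s−1 = 2 without hitting −1: 2285 is a Miller–Rabin witness and 2697 is composite.
The smallest witness among the given bases is 5.

5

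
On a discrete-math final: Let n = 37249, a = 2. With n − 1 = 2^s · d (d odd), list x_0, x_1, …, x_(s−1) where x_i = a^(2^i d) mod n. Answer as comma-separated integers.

17378, 17241, 5061, 23658, 34739, 5019, 10037

n − 1 = 37248 = 2^7 · 291, so s = 7 and d = 291.
x_0 = 2^291 mod 37249 = 17378.
x_1 = 17378^2 mod 37249 = 17241.
x_2 = 17241^2 mod 37249 = 5061.
x_3 = 5061^2 mod 37249 = 23658.
x_4 = 23658^2 mod 37249 = 34739.
x_5 = 34739^2 mod 37249 = 5019.
x_6 = 5019^2 mod 37249 = 10037.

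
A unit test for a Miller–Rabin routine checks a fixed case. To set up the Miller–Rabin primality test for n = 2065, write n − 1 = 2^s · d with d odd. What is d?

129

Halving: 2064 → 1032 → 516 → 258 → 129; 129 is odd.
So 2064 = 2^4 · 129.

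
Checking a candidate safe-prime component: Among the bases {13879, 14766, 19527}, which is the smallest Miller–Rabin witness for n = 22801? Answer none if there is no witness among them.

n − 1 = 22800 = 2^4 · 1425, so s = 4 and d = 1425.
Base 13879: x_0 = 13879^1425 mod 22801 = 1. x_0 = 1, so 13879 is not a witness.
Base 14766: x_0 = 14766^1425 mod 22801 = 19327. x_0 is neither 1 nor 22800, so continue squaring. x_1 = 19327^2 mod 22801 = 6947. x_2 = 6947^2 mod 22801 = 13893. x_3 = 13893^2 mod 22801 = 4984. Reached i = s−1 = 3 without hitting −1: 14766 is a Miller–Rabin witness and 22801 is composite.
Base 19527: x_0 = 19527^1425 mod 22801 = 13438. x_0 is neither 1 nor 22800, so continue squaring. x_1 = 13438^2 mod 22801 = 18725. x_2 = 18725^2 mod 22801 = 14648. x_3 = 14648^2 mod 22801 = 6494. Reached i = s−1 = 3 without hitting −1: 19527 is a Miller–Rabin witness and 22801 is composite.
The smallest witness among the given bases is 14766.

14766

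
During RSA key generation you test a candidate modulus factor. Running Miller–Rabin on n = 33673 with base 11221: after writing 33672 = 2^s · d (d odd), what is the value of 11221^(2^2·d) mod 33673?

n − 1 = 33672 = 2^3 · 4209, so s = 3 and d = 4209.
Repeated squaring mod 33673: 11221^1 ≡ 11221, 11221^2 ≡ 7494, 11221^4 ≡ 27145, 11221^8 ≡ 18439, 11221^16 ≡ 440, 11221^32 ≡ 25235, 11221^64 ≡ 15122, 11221^128 ≡ 1541, 11221^256 ≡ 17571, 11221^512 ≡ 25977, 11221^1024 ≡ 31282, 11221^2048 ≡ 26144, 11221^4096 ≡ 14182.
4209 = 4096 + 64 + 32 + 16 + 1, so 11221^4209 ≡ 14182·15122·25235·440·11221 ≡ 18617 (mod 33673).
x_0 = 18617.
x_1 = 18617^2 mod 33673 = 30173.
x_2 = 30173^2 mod 33673 = 26701.

26701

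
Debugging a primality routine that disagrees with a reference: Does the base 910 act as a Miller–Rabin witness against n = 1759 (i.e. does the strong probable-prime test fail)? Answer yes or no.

n − 1 = 1758 = 2^1 · 879, so s = 1 and d = 879.
x_0 = 910^879 mod 1759 = 1758.
x_0 = 1758 ≡ −1, so 910 is not a witness.

no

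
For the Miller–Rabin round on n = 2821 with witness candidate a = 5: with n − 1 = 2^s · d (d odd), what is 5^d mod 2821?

n − 1 = 2820 = 2^2 · 705, so s = 2 and d = 705.
Repeated squaring mod 2821: 5^1 ≡ 5, 5^2 ≡ 25, 5^4 ≡ 625, 5^8 ≡ 1327, 5^16 ≡ 625, 5^32 ≡ 1327, 5^64 ≡ 625, 5^128 ≡ 1327, 5^256 ≡ 625, 5^512 ≡ 1327.
705 = 512 + 128 + 64 + 1, so 5^705 ≡ 1327·1327·625·5 ≡ 993 (mod 2821).

993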